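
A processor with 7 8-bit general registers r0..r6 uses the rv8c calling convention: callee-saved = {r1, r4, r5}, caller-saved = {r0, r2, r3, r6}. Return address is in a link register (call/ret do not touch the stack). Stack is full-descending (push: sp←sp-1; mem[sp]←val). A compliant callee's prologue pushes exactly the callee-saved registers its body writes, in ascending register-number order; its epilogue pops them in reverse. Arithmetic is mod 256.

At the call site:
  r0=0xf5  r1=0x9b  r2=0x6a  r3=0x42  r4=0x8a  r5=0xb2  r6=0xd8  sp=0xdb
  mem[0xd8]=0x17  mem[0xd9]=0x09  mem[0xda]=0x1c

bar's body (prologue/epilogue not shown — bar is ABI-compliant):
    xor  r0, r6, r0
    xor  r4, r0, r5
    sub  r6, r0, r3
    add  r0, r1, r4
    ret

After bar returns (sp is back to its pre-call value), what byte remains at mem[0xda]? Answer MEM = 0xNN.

MEM = 0x8a

prologue: push r4 -> mem[0xda]=0x8a, sp=0xda
body[0] xor  r0, r6, r0 -> r0=0x2d
body[1] xor  r4, r0, r5 -> r4=0x9f
body[2] sub  r6, r0, r3 -> r6=0xeb
body[3] add  r0, r1, r4 -> r0=0x3a
epilogue: pop r4=0x8a, sp=0xdb
prologue pushed ['r4'] at ['0xda']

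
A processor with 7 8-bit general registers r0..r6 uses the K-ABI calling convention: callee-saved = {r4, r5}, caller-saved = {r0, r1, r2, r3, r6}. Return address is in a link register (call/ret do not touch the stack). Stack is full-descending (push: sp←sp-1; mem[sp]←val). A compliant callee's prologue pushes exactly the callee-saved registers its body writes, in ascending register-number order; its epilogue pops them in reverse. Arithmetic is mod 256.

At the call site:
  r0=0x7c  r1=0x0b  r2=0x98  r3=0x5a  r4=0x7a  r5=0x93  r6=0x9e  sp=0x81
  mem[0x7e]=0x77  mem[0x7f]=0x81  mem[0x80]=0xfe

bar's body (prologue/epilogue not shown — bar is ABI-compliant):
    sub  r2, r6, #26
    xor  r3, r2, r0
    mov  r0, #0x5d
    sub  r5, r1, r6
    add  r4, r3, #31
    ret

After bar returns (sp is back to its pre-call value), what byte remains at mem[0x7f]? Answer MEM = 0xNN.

MEM = 0x93

prologue: push r4 → mem[0x80]=0x7a, sp=0x80
prologue: push r5 → mem[0x7f]=0x93, sp=0x7f
body[0] sub  r2, r6, #26 → r2=0x84
body[1] xor  r3, r2, r0 → r3=0xf8
body[2] mov  r0, #0x5d → r0=0x5d
body[3] sub  r5, r1, r6 → r5=0x6d
body[4] add  r4, r3, #31 → r4=0x17
epilogue: pop r5=0x93, sp=0x80
epilogue: pop r4=0x7a, sp=0x81
prologue pushed ['r4', 'r5'] at ['0x80', '0x7f']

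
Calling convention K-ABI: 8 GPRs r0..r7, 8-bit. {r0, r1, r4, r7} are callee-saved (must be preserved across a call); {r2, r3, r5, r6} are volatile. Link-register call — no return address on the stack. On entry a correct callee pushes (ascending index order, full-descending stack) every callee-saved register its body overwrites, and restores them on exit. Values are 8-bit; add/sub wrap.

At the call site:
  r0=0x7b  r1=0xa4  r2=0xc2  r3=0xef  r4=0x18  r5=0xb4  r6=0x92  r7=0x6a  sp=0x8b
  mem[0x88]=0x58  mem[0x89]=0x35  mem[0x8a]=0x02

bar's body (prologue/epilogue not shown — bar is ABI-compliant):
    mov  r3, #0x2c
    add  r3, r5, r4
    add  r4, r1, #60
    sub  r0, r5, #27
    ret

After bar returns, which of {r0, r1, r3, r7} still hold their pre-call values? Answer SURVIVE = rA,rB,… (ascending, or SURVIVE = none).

SURVIVE = r0,r1,r7

prologue: push r0 -> mem[0x8a]=0x7b, sp=0x8a
prologue: push r4 -> mem[0x89]=0x18, sp=0x89
body[0] mov  r3, #0x2c -> r3=0x2c
body[1] add  r3, r5, r4 -> r3=0xcc
body[2] add  r4, r1, #60 -> r4=0xe0
body[3] sub  r0, r5, #27 -> r0=0x99
epilogue: pop r4=0x18, sp=0x8a
epilogue: pop r0=0x7b, sp=0x8b
r0: callee-saved, written=True
r1: callee-saved, written=False
r3: caller-saved, written=True
r7: callee-saved, written=False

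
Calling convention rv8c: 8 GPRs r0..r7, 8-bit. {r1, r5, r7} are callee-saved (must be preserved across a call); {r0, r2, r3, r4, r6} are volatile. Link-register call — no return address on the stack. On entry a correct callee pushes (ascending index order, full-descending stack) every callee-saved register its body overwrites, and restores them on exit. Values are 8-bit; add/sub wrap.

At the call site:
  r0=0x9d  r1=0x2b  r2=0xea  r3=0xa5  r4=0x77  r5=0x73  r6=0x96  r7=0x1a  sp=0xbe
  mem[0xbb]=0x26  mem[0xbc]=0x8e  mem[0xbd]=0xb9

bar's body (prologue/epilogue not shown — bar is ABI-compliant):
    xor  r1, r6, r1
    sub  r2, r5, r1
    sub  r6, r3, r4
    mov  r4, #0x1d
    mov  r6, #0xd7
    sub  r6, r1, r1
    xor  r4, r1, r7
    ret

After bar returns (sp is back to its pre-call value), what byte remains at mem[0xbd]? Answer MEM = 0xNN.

prologue: push r1 → mem[0xbd]=0x2b, sp=0xbd
body[0] xor  r1, r6, r1 → r1=0xbd
body[1] sub  r2, r5, r1 → r2=0xb6
body[2] sub  r6, r3, r4 → r6=0x2e
body[3] mov  r4, #0x1d → r4=0x1d
body[4] mov  r6, #0xd7 → r6=0xd7
body[5] sub  r6, r1, r1 → r6=0x00
body[6] xor  r4, r1, r7 → r4=0xa7
epilogue: pop r1=0x2b, sp=0xbe
prologue pushed ['r1'] at ['0xbd']

MEM = 0x2b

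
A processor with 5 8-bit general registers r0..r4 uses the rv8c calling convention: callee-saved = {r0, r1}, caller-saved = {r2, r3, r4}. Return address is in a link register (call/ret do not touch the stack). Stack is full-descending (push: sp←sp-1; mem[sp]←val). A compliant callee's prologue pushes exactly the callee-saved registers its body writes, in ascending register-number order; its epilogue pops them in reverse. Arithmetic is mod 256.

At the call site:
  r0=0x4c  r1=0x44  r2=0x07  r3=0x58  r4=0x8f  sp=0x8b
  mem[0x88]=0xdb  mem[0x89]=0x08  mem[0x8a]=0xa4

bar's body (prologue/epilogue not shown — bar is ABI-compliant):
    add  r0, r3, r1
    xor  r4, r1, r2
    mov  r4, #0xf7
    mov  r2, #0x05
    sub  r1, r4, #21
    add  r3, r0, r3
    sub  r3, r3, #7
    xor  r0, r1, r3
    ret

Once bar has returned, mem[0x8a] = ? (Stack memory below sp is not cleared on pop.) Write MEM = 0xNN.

prologue: push r0 → mem[0x8a]=0x4c, sp=0x8a
prologue: push r1 → mem[0x89]=0x44, sp=0x89
body[0] add  r0, r3, r1 → r0=0x9c
body[1] xor  r4, r1, r2 → r4=0x43
body[2] mov  r4, #0xf7 → r4=0xf7
body[3] mov  r2, #0x05 → r2=0x05
body[4] sub  r1, r4, #21 → r1=0xe2
body[5] add  r3, r0, r3 → r3=0xf4
body[6] sub  r3, r3, #7 → r3=0xed
body[7] xor  r0, r1, r3 → r0=0x0f
epilogue: pop r1=0x44, sp=0x8a
epilogue: pop r0=0x4c, sp=0x8b
prologue pushed ['r0', 'r1'] at ['0x8a', '0x89']

MEM = 0x4c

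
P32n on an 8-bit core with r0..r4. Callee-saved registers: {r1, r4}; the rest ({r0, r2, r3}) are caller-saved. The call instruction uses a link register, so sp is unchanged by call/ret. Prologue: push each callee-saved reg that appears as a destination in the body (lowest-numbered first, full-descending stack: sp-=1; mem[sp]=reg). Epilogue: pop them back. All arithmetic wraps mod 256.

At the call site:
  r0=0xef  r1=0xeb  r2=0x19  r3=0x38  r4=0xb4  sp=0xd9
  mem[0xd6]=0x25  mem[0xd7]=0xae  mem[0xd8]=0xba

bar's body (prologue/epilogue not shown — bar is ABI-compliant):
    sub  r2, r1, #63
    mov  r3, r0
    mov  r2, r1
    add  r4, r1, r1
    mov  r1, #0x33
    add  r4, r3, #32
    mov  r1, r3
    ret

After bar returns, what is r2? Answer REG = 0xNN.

REG = 0xeb

prologue: push r1 -> mem[0xd8]=0xeb, sp=0xd8
prologue: push r4 -> mem[0xd7]=0xb4, sp=0xd7
body[0] sub  r2, r1, #63 -> r2=0xac
body[1] mov  r3, r0 -> r3=0xef
body[2] mov  r2, r1 -> r2=0xeb
body[3] add  r4, r1, r1 -> r4=0xd6
body[4] mov  r1, #0x33 -> r1=0x33
body[5] add  r4, r3, #32 -> r4=0x0f
body[6] mov  r1, r3 -> r1=0xef
epilogue: pop r4=0xb4, sp=0xd8
epilogue: pop r1=0xeb, sp=0xd9
r2 is caller-saved -> body value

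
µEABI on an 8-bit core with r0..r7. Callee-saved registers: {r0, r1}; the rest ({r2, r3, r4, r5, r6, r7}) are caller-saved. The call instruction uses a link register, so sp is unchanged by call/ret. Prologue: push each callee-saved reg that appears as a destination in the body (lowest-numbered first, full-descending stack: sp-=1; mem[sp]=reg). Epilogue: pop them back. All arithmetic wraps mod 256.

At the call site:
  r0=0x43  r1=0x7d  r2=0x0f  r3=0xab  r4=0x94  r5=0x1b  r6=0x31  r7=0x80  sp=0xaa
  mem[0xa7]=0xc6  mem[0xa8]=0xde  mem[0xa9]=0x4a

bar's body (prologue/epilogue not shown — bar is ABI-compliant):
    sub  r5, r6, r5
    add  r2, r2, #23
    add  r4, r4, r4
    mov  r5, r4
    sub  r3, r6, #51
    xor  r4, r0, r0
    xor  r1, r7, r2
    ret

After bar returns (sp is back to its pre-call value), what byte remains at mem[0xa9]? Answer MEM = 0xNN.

MEM = 0x7d

prologue: push r1 -> mem[0xa9]=0x7d, sp=0xa9
body[0] sub  r5, r6, r5 -> r5=0x16
body[1] add  r2, r2, #23 -> r2=0x26
body[2] add  r4, r4, r4 -> r4=0x28
body[3] mov  r5, r4 -> r5=0x28
body[4] sub  r3, r6, #51 -> r3=0xfe
body[5] xor  r4, r0, r0 -> r4=0x00
body[6] xor  r1, r7, r2 -> r1=0xa6
epilogue: pop r1=0x7d, sp=0xaa
prologue pushed ['r1'] at ['0xa9']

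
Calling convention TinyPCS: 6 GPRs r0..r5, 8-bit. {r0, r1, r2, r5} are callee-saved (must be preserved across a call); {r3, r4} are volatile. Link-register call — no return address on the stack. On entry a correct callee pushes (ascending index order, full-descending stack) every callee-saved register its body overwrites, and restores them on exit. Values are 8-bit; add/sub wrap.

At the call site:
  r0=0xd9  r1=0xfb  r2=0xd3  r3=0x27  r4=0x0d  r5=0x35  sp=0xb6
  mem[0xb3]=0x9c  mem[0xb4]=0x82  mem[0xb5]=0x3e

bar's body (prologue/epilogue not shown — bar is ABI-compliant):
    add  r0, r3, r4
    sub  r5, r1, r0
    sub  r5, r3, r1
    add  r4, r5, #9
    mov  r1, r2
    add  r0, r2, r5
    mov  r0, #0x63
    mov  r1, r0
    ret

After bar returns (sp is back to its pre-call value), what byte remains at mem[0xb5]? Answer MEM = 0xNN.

MEM = 0xd9

prologue: push r0 -> mem[0xb5]=0xd9, sp=0xb5
prologue: push r1 -> mem[0xb4]=0xfb, sp=0xb4
prologue: push r5 -> mem[0xb3]=0x35, sp=0xb3
body[0] add  r0, r3, r4 -> r0=0x34
body[1] sub  r5, r1, r0 -> r5=0xc7
body[2] sub  r5, r3, r1 -> r5=0x2c
body[3] add  r4, r5, #9 -> r4=0x35
body[4] mov  r1, r2 -> r1=0xd3
body[5] add  r0, r2, r5 -> r0=0xff
body[6] mov  r0, #0x63 -> r0=0x63
body[7] mov  r1, r0 -> r1=0x63
epilogue: pop r5=0x35, sp=0xb4
epilogue: pop r1=0xfb, sp=0xb5
epilogue: pop r0=0xd9, sp=0xb6
prologue pushed ['r0', 'r1', 'r5'] at ['0xb5', '0xb4', '0xb3']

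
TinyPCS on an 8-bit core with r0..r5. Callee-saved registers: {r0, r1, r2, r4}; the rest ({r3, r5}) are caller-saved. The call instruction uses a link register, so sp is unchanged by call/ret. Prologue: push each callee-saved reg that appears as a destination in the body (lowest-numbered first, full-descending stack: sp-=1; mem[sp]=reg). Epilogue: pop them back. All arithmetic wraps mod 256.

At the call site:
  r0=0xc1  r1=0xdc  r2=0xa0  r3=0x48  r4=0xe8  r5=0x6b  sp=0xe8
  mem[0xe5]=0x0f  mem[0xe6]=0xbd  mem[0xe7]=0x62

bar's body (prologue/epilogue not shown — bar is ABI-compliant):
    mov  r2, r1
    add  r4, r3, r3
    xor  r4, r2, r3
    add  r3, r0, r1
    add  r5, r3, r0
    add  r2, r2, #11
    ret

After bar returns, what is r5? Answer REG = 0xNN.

prologue: push r2 → mem[0xe7]=0xa0, sp=0xe7
prologue: push r4 → mem[0xe6]=0xe8, sp=0xe6
body[0] mov  r2, r1 → r2=0xdc
body[1] add  r4, r3, r3 → r4=0x90
body[2] xor  r4, r2, r3 → r4=0x94
body[3] add  r3, r0, r1 → r3=0x9d
body[4] add  r5, r3, r0 → r5=0x5e
body[5] add  r2, r2, #11 → r2=0xe7
epilogue: pop r4=0xe8, sp=0xe7
epilogue: pop r2=0xa0, sp=0xe8
r5 is caller-saved → body value

REG = 0x5e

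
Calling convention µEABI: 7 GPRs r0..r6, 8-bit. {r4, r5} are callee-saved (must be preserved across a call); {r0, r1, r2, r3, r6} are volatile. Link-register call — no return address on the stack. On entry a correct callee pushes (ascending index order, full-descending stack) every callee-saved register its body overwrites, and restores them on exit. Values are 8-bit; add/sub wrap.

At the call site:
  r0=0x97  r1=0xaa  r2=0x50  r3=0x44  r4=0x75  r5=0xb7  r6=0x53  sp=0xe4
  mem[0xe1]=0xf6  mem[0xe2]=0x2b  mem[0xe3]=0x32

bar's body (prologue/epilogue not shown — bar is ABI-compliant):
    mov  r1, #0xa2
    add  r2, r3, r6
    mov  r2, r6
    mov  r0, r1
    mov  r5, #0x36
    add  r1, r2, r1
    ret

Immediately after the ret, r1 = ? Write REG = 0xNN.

REG = 0xf5

prologue: push r5 → mem[0xe3]=0xb7, sp=0xe3
body[0] mov  r1, #0xa2 → r1=0xa2
body[1] add  r2, r3, r6 → r2=0x97
body[2] mov  r2, r6 → r2=0x53
body[3] mov  r0, r1 → r0=0xa2
body[4] mov  r5, #0x36 → r5=0x36
body[5] add  r1, r2, r1 → r1=0xf5
epilogue: pop r5=0xb7, sp=0xe4
r1 is caller-saved → body value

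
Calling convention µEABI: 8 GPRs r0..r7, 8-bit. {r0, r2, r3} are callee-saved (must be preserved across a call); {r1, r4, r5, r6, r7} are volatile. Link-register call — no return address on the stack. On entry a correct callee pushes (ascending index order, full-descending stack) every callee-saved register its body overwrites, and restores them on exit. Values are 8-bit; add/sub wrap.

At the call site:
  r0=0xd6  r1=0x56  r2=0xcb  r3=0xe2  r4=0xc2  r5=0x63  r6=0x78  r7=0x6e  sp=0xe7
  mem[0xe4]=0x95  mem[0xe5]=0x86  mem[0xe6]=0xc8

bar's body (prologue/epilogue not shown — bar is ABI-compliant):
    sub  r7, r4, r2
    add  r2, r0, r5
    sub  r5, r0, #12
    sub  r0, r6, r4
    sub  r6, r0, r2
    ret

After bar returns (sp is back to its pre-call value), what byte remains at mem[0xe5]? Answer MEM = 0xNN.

MEM = 0xcb

prologue: push r0 → mem[0xe6]=0xd6, sp=0xe6
prologue: push r2 → mem[0xe5]=0xcb, sp=0xe5
body[0] sub  r7, r4, r2 → r7=0xf7
body[1] add  r2, r0, r5 → r2=0x39
body[2] sub  r5, r0, #12 → r5=0xca
body[3] sub  r0, r6, r4 → r0=0xb6
body[4] sub  r6, r0, r2 → r6=0x7d
epilogue: pop r2=0xcb, sp=0xe6
epilogue: pop r0=0xd6, sp=0xe7
prologue pushed ['r0', 'r2'] at ['0xe6', '0xe5']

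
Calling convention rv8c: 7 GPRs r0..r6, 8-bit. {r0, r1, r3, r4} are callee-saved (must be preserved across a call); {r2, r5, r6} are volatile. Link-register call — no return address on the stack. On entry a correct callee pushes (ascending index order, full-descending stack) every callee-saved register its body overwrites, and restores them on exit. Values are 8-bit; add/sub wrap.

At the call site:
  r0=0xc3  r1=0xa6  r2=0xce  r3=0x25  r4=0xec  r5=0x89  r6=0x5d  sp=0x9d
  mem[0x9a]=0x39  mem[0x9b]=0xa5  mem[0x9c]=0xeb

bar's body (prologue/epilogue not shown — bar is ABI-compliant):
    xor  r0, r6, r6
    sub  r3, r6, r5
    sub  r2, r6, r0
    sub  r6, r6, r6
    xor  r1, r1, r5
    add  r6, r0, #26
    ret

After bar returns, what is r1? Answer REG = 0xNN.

prologue: push r0 → mem[0x9c]=0xc3, sp=0x9c
prologue: push r1 → mem[0x9b]=0xa6, sp=0x9b
prologue: push r3 → mem[0x9a]=0x25, sp=0x9a
body[0] xor  r0, r6, r6 → r0=0x00
body[1] sub  r3, r6, r5 → r3=0xd4
body[2] sub  r2, r6, r0 → r2=0x5d
body[3] sub  r6, r6, r6 → r6=0x00
body[4] xor  r1, r1, r5 → r1=0x2f
body[5] add  r6, r0, #26 → r6=0x1a
epilogue: pop r3=0x25, sp=0x9b
epilogue: pop r1=0xa6, sp=0x9c
epilogue: pop r0=0xc3, sp=0x9d
r1 is callee-saved → restored

REG = 0xa6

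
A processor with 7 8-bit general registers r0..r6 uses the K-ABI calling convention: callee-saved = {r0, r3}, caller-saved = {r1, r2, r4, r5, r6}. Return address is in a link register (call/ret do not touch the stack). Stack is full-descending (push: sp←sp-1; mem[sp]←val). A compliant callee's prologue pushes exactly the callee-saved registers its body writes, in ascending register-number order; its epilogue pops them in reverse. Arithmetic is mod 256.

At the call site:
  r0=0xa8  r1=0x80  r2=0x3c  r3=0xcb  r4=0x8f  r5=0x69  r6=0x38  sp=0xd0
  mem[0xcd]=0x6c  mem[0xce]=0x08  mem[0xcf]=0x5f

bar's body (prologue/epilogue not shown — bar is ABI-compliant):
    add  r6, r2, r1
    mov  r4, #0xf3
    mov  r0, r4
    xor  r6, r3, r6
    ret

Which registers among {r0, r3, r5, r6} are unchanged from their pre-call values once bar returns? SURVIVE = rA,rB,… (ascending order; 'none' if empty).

prologue: push r0 → mem[0xcf]=0xa8, sp=0xcf
body[0] add  r6, r2, r1 → r6=0xbc
body[1] mov  r4, #0xf3 → r4=0xf3
body[2] mov  r0, r4 → r0=0xf3
body[3] xor  r6, r3, r6 → r6=0x77
epilogue: pop r0=0xa8, sp=0xd0
r0: callee-saved, written=True
r3: callee-saved, written=False
r5: caller-saved, written=False
r6: caller-saved, written=True

SURVIVE = r0,r3,r5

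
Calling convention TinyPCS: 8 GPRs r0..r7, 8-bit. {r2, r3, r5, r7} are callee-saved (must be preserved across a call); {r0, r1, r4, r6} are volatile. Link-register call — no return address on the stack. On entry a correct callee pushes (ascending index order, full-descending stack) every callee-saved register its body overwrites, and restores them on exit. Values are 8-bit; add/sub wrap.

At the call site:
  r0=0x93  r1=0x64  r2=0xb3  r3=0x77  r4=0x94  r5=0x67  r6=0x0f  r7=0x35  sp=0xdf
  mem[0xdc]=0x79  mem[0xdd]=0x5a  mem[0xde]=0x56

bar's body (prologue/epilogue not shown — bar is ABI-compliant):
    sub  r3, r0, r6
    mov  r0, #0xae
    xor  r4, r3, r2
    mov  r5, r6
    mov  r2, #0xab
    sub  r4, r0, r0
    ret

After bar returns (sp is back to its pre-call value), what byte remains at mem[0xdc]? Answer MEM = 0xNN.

MEM = 0x67

prologue: push r2 → mem[0xde]=0xb3, sp=0xde
prologue: push r3 → mem[0xdd]=0x77, sp=0xdd
prologue: push r5 → mem[0xdc]=0x67, sp=0xdc
body[0] sub  r3, r0, r6 → r3=0x84
body[1] mov  r0, #0xae → r0=0xae
body[2] xor  r4, r3, r2 → r4=0x37
body[3] mov  r5, r6 → r5=0x0f
body[4] mov  r2, #0xab → r2=0xab
body[5] sub  r4, r0, r0 → r4=0x00
epilogue: pop r5=0x67, sp=0xdd
epilogue: pop r3=0x77, sp=0xde
epilogue: pop r2=0xb3, sp=0xdf
prologue pushed ['r2', 'r3', 'r5'] at ['0xde', '0xdd', '0xdc']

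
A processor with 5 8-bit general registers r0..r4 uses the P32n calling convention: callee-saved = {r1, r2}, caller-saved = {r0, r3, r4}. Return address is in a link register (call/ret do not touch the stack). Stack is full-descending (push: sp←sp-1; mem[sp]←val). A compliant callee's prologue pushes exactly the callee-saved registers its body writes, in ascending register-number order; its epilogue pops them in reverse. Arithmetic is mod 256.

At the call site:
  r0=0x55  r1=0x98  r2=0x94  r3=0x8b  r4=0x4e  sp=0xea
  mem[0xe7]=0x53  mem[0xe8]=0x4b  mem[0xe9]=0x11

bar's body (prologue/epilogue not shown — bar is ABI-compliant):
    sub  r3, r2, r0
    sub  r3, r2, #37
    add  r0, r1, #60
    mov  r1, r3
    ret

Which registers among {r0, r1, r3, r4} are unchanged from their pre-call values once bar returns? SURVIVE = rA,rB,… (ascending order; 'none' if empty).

prologue: push r1 → mem[0xe9]=0x98, sp=0xe9
body[0] sub  r3, r2, r0 → r3=0x3f
body[1] sub  r3, r2, #37 → r3=0x6f
body[2] add  r0, r1, #60 → r0=0xd4
body[3] mov  r1, r3 → r1=0x6f
epilogue: pop r1=0x98, sp=0xea
r0: caller-saved, written=True
r1: callee-saved, written=True
r3: caller-saved, written=True
r4: caller-saved, written=False

SURVIVE = r1,r4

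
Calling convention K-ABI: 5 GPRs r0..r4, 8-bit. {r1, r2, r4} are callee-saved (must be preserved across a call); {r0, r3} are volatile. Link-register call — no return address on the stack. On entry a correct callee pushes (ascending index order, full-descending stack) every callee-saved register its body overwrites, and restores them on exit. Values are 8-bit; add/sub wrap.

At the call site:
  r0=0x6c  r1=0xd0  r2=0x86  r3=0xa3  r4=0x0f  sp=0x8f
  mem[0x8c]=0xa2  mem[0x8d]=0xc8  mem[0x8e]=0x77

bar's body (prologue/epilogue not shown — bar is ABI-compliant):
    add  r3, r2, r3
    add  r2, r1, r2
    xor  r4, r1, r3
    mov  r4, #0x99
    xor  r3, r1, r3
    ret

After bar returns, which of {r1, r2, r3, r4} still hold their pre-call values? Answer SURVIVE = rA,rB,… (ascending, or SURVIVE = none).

SURVIVE = r1,r2,r4

prologue: push r2 → mem[0x8e]=0x86, sp=0x8e
prologue: push r4 → mem[0x8d]=0x0f, sp=0x8d
body[0] add  r3, r2, r3 → r3=0x29
body[1] add  r2, r1, r2 → r2=0x56
body[2] xor  r4, r1, r3 → r4=0xf9
body[3] mov  r4, #0x99 → r4=0x99
body[4] xor  r3, r1, r3 → r3=0xf9
epilogue: pop r4=0x0f, sp=0x8e
epilogue: pop r2=0x86, sp=0x8f
r1: callee-saved, written=False
r2: callee-saved, written=True
r3: caller-saved, written=True
r4: callee-saved, written=True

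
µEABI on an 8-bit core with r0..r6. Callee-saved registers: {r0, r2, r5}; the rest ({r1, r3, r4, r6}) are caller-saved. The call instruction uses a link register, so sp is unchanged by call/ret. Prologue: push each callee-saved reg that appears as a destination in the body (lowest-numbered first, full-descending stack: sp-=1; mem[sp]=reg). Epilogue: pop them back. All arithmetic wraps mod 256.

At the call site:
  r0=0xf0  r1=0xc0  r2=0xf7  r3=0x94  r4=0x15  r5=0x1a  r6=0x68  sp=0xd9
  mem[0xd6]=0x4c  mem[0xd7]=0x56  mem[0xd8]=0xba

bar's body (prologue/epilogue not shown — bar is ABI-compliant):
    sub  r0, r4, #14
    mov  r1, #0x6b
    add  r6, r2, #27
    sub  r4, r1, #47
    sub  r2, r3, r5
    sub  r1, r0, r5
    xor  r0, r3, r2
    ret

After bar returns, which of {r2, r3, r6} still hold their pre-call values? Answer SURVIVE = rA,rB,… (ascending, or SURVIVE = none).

SURVIVE = r2,r3

prologue: push r0 -> mem[0xd8]=0xf0, sp=0xd8
prologue: push r2 -> mem[0xd7]=0xf7, sp=0xd7
body[0] sub  r0, r4, #14 -> r0=0x07
body[1] mov  r1, #0x6b -> r1=0x6b
body[2] add  r6, r2, #27 -> r6=0x12
body[3] sub  r4, r1, #47 -> r4=0x3c
body[4] sub  r2, r3, r5 -> r2=0x7a
body[5] sub  r1, r0, r5 -> r1=0xed
body[6] xor  r0, r3, r2 -> r0=0xee
epilogue: pop r2=0xf7, sp=0xd8
epilogue: pop r0=0xf0, sp=0xd9
r2: callee-saved, written=True
r3: caller-saved, written=False
r6: caller-saved, written=True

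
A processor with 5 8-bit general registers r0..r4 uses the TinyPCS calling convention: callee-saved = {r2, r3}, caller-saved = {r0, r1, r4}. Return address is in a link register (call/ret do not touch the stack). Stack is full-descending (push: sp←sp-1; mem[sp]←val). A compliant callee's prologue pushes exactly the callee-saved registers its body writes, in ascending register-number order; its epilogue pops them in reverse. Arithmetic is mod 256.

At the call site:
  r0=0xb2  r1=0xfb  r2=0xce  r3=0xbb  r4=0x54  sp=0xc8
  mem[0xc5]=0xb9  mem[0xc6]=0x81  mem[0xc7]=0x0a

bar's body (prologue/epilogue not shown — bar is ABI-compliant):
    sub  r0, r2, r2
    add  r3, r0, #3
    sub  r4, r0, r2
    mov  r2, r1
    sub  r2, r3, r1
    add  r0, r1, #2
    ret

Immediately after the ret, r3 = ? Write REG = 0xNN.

REG = 0xbb

prologue: push r2 -> mem[0xc7]=0xce, sp=0xc7
prologue: push r3 -> mem[0xc6]=0xbb, sp=0xc6
body[0] sub  r0, r2, r2 -> r0=0x00
body[1] add  r3, r0, #3 -> r3=0x03
body[2] sub  r4, r0, r2 -> r4=0x32
body[3] mov  r2, r1 -> r2=0xfb
body[4] sub  r2, r3, r1 -> r2=0x08
body[5] add  r0, r1, #2 -> r0=0xfd
epilogue: pop r3=0xbb, sp=0xc7
epilogue: pop r2=0xce, sp=0xc8
r3 is callee-saved -> restored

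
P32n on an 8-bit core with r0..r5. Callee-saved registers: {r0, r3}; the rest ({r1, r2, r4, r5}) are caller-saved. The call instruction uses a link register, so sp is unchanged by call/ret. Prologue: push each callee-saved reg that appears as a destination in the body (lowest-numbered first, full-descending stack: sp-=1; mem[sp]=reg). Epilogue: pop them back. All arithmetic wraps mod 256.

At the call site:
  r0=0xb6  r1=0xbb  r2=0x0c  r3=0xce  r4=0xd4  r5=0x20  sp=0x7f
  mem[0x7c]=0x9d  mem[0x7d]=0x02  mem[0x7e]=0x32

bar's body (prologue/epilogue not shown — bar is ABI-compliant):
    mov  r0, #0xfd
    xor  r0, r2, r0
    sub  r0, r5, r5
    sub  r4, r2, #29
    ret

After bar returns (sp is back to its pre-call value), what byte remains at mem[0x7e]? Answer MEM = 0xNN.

MEM = 0xb6

prologue: push r0 -> mem[0x7e]=0xb6, sp=0x7e
body[0] mov  r0, #0xfd -> r0=0xfd
body[1] xor  r0, r2, r0 -> r0=0xf1
body[2] sub  r0, r5, r5 -> r0=0x00
body[3] sub  r4, r2, #29 -> r4=0xef
epilogue: pop r0=0xb6, sp=0x7f
prologue pushed ['r0'] at ['0x7e']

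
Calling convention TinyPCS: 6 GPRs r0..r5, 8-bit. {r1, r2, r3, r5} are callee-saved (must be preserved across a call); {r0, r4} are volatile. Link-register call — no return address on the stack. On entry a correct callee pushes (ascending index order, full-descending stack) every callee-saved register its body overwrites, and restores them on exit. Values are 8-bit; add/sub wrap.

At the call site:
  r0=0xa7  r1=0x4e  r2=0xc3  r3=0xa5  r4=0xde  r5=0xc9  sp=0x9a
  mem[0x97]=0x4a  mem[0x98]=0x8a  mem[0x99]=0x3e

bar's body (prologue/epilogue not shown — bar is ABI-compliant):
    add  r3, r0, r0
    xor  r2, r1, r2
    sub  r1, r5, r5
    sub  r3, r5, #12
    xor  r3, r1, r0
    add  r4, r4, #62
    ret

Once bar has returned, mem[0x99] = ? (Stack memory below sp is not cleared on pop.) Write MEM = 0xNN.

MEM = 0x4e

prologue: push r1 → mem[0x99]=0x4e, sp=0x99
prologue: push r2 → mem[0x98]=0xc3, sp=0x98
prologue: push r3 → mem[0x97]=0xa5, sp=0x97
body[0] add  r3, r0, r0 → r3=0x4e
body[1] xor  r2, r1, r2 → r2=0x8d
body[2] sub  r1, r5, r5 → r1=0x00
body[3] sub  r3, r5, #12 → r3=0xbd
body[4] xor  r3, r1, r0 → r3=0xa7
body[5] add  r4, r4, #62 → r4=0x1c
epilogue: pop r3=0xa5, sp=0x98
epilogue: pop r2=0xc3, sp=0x99
epilogue: pop r1=0x4e, sp=0x9a
prologue pushed ['r1', 'r2', 'r3'] at ['0x99', '0x98', '0x97']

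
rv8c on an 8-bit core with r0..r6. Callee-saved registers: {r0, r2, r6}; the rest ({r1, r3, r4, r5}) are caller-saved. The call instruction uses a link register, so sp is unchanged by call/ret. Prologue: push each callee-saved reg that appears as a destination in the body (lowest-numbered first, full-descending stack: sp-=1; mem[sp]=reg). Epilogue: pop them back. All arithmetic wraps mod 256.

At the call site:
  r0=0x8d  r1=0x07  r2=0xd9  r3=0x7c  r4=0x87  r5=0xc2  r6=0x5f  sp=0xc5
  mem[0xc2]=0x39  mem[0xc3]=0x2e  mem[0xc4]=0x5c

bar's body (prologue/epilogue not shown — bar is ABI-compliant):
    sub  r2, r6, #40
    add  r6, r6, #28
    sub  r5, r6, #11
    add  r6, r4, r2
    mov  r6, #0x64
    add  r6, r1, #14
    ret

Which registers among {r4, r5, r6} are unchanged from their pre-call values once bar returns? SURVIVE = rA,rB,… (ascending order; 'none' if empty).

prologue: push r2 -> mem[0xc4]=0xd9, sp=0xc4
prologue: push r6 -> mem[0xc3]=0x5f, sp=0xc3
body[0] sub  r2, r6, #40 -> r2=0x37
body[1] add  r6, r6, #28 -> r6=0x7b
body[2] sub  r5, r6, #11 -> r5=0x70
body[3] add  r6, r4, r2 -> r6=0xbe
body[4] mov  r6, #0x64 -> r6=0x64
body[5] add  r6, r1, #14 -> r6=0x15
epilogue: pop r6=0x5f, sp=0xc4
epilogue: pop r2=0xd9, sp=0xc5
r4: caller-saved, written=False
r5: caller-saved, written=True
r6: callee-saved, written=True

SURVIVE = r4,r6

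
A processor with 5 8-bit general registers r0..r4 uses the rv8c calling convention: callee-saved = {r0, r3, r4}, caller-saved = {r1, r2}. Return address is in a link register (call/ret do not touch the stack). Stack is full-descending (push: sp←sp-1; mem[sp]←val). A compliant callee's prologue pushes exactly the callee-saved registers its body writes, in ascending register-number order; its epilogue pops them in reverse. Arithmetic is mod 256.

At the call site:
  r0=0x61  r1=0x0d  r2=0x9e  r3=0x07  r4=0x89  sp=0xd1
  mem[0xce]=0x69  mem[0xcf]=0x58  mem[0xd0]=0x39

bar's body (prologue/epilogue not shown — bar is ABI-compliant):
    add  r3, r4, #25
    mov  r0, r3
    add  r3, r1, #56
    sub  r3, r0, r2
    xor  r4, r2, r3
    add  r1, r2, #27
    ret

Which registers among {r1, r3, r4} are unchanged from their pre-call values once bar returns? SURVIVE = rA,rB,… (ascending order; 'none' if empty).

SURVIVE = r3,r4

prologue: push r0 -> mem[0xd0]=0x61, sp=0xd0
prologue: push r3 -> mem[0xcf]=0x07, sp=0xcf
prologue: push r4 -> mem[0xce]=0x89, sp=0xce
body[0] add  r3, r4, #25 -> r3=0xa2
body[1] mov  r0, r3 -> r0=0xa2
body[2] add  r3, r1, #56 -> r3=0x45
body[3] sub  r3, r0, r2 -> r3=0x04
body[4] xor  r4, r2, r3 -> r4=0x9a
body[5] add  r1, r2, #27 -> r1=0xb9
epilogue: pop r4=0x89, sp=0xcf
epilogue: pop r3=0x07, sp=0xd0
epilogue: pop r0=0x61, sp=0xd1
r1: caller-saved, written=True
r3: callee-saved, written=True
r4: callee-saved, written=True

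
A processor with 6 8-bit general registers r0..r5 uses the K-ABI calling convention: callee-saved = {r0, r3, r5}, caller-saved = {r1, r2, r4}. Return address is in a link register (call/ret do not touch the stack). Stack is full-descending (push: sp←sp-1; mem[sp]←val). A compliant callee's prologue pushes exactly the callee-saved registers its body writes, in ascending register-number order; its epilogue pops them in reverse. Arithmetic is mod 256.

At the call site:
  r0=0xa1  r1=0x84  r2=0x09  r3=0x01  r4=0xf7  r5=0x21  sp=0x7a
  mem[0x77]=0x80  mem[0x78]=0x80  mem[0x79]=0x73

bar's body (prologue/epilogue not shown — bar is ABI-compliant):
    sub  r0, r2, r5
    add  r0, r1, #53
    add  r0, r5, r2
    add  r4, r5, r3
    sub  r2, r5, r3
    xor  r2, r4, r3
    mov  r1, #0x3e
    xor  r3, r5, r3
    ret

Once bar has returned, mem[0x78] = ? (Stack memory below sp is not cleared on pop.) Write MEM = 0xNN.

prologue: push r0 → mem[0x79]=0xa1, sp=0x79
prologue: push r3 → mem[0x78]=0x01, sp=0x78
body[0] sub  r0, r2, r5 → r0=0xe8
body[1] add  r0, r1, #53 → r0=0xb9
body[2] add  r0, r5, r2 → r0=0x2a
body[3] add  r4, r5, r3 → r4=0x22
body[4] sub  r2, r5, r3 → r2=0x20
body[5] xor  r2, r4, r3 → r2=0x23
body[6] mov  r1, #0x3e → r1=0x3e
body[7] xor  r3, r5, r3 → r3=0x20
epilogue: pop r3=0x01, sp=0x79
epilogue: pop r0=0xa1, sp=0x7a
prologue pushed ['r0', 'r3'] at ['0x79', '0x78']

MEM = 0x01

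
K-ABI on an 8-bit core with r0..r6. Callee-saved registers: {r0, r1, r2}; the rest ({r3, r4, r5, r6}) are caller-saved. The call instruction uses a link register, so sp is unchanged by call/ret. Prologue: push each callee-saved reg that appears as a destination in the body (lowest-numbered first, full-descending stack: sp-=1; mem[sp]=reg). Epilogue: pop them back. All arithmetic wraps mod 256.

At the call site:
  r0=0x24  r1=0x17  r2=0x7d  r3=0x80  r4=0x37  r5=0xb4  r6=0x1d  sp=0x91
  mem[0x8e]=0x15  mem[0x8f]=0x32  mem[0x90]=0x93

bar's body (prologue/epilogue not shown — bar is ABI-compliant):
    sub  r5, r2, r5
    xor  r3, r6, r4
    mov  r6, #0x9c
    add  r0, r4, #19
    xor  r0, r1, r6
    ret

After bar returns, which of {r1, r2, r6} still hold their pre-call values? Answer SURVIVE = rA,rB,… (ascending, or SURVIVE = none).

prologue: push r0 → mem[0x90]=0x24, sp=0x90
body[0] sub  r5, r2, r5 → r5=0xc9
body[1] xor  r3, r6, r4 → r3=0x2a
body[2] mov  r6, #0x9c → r6=0x9c
body[3] add  r0, r4, #19 → r0=0x4a
body[4] xor  r0, r1, r6 → r0=0x8b
epilogue: pop r0=0x24, sp=0x91
r1: callee-saved, written=False
r2: callee-saved, written=False
r6: caller-saved, written=True

SURVIVE = r1,r2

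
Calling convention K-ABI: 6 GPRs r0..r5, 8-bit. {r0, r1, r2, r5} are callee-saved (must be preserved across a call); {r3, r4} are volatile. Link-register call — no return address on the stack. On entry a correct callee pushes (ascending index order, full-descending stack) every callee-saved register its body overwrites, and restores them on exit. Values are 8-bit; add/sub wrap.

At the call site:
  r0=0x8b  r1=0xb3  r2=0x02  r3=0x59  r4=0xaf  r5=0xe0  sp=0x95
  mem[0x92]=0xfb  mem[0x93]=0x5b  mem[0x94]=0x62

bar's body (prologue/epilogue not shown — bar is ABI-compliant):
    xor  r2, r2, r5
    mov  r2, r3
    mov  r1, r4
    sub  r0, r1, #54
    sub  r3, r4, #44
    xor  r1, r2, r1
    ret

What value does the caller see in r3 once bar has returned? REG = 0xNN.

REG = 0x83

prologue: push r0 -> mem[0x94]=0x8b, sp=0x94
prologue: push r1 -> mem[0x93]=0xb3, sp=0x93
prologue: push r2 -> mem[0x92]=0x02, sp=0x92
body[0] xor  r2, r2, r5 -> r2=0xe2
body[1] mov  r2, r3 -> r2=0x59
body[2] mov  r1, r4 -> r1=0xaf
body[3] sub  r0, r1, #54 -> r0=0x79
body[4] sub  r3, r4, #44 -> r3=0x83
body[5] xor  r1, r2, r1 -> r1=0xf6
epilogue: pop r2=0x02, sp=0x93
epilogue: pop r1=0xb3, sp=0x94
epilogue: pop r0=0x8b, sp=0x95
r3 is caller-saved -> body value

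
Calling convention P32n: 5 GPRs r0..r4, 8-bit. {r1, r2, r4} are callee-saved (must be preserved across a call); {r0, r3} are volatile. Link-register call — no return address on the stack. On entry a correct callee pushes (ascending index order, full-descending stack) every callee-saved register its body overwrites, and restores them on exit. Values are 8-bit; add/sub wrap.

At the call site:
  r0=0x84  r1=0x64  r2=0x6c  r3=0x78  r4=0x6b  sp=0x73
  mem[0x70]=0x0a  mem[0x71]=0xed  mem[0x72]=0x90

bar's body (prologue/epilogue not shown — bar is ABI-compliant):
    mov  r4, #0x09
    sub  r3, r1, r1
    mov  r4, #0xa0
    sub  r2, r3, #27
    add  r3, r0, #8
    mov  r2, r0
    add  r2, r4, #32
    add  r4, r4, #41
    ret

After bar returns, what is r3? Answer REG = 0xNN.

REG = 0x8c

prologue: push r2 → mem[0x72]=0x6c, sp=0x72
prologue: push r4 → mem[0x71]=0x6b, sp=0x71
body[0] mov  r4, #0x09 → r4=0x09
body[1] sub  r3, r1, r1 → r3=0x00
body[2] mov  r4, #0xa0 → r4=0xa0
body[3] sub  r2, r3, #27 → r2=0xe5
body[4] add  r3, r0, #8 → r3=0x8c
body[5] mov  r2, r0 → r2=0x84
body[6] add  r2, r4, #32 → r2=0xc0
body[7] add  r4, r4, #41 → r4=0xc9
epilogue: pop r4=0x6b, sp=0x72
epilogue: pop r2=0x6c, sp=0x73
r3 is caller-saved → body value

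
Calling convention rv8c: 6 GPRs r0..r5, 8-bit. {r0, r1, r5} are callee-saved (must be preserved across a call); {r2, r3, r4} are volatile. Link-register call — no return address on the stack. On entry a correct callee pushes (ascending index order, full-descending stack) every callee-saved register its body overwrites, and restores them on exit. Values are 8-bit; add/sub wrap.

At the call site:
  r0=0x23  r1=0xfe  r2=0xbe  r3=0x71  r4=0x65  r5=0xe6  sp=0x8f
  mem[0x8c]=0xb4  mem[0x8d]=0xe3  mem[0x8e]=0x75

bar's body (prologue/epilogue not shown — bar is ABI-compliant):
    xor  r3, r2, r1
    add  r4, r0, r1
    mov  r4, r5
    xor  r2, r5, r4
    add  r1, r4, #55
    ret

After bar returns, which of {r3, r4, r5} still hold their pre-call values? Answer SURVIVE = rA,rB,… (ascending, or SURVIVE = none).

SURVIVE = r5

prologue: push r1 -> mem[0x8e]=0xfe, sp=0x8e
body[0] xor  r3, r2, r1 -> r3=0x40
body[1] add  r4, r0, r1 -> r4=0x21
body[2] mov  r4, r5 -> r4=0xe6
body[3] xor  r2, r5, r4 -> r2=0x00
body[4] add  r1, r4, #55 -> r1=0x1d
epilogue: pop r1=0xfe, sp=0x8f
r3: caller-saved, written=True
r4: caller-saved, written=True
r5: callee-saved, written=False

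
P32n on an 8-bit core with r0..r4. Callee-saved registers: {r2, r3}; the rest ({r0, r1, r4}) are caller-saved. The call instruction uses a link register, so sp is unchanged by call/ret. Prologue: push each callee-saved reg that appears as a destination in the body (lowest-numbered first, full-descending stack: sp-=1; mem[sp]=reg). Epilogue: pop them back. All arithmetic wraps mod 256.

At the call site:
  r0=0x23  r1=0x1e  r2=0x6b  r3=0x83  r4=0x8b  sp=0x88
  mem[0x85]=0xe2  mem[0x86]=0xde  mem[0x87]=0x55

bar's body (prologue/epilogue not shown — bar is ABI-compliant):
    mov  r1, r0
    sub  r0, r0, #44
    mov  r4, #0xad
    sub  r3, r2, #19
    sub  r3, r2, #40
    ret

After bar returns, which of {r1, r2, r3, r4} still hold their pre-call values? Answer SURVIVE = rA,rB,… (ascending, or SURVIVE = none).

prologue: push r3 -> mem[0x87]=0x83, sp=0x87
body[0] mov  r1, r0 -> r1=0x23
body[1] sub  r0, r0, #44 -> r0=0xf7
body[2] mov  r4, #0xad -> r4=0xad
body[3] sub  r3, r2, #19 -> r3=0x58
body[4] sub  r3, r2, #40 -> r3=0x43
epilogue: pop r3=0x83, sp=0x88
r1: caller-saved, written=True
r2: callee-saved, written=False
r3: callee-saved, written=True
r4: caller-saved, written=True

SURVIVE = r2,r3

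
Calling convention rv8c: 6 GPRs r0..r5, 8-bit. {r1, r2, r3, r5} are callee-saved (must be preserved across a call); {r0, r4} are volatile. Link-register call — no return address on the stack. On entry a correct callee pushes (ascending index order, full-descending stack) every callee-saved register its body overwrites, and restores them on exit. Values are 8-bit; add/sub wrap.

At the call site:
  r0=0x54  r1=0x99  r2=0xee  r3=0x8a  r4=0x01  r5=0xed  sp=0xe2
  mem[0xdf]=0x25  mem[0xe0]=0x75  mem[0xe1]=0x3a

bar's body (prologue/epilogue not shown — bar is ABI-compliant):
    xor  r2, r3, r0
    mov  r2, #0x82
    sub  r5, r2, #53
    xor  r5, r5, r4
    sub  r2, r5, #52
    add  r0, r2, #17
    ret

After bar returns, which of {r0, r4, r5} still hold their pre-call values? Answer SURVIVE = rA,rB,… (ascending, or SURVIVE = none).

SURVIVE = r4,r5

prologue: push r2 → mem[0xe1]=0xee, sp=0xe1
prologue: push r5 → mem[0xe0]=0xed, sp=0xe0
body[0] xor  r2, r3, r0 → r2=0xde
body[1] mov  r2, #0x82 → r2=0x82
body[2] sub  r5, r2, #53 → r5=0x4d
body[3] xor  r5, r5, r4 → r5=0x4c
body[4] sub  r2, r5, #52 → r2=0x18
body[5] add  r0, r2, #17 → r0=0x29
epilogue: pop r5=0xed, sp=0xe1
epilogue: pop r2=0xee, sp=0xe2
r0: caller-saved, written=True
r4: caller-saved, written=False
r5: callee-saved, written=True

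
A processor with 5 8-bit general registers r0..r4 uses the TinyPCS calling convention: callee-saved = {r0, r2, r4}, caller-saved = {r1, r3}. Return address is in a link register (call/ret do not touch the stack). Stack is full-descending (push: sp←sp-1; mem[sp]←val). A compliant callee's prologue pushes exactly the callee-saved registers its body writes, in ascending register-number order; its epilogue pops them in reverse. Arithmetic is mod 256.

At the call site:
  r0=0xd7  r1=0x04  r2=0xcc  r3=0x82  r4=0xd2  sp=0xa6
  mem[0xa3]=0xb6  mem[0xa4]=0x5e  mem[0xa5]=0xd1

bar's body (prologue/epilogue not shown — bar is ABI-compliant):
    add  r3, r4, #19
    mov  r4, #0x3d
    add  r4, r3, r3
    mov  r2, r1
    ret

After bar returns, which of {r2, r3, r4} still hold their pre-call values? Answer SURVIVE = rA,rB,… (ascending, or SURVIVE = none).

prologue: push r2 -> mem[0xa5]=0xcc, sp=0xa5
prologue: push r4 -> mem[0xa4]=0xd2, sp=0xa4
body[0] add  r3, r4, #19 -> r3=0xe5
body[1] mov  r4, #0x3d -> r4=0x3d
body[2] add  r4, r3, r3 -> r4=0xca
body[3] mov  r2, r1 -> r2=0x04
epilogue: pop r4=0xd2, sp=0xa5
epilogue: pop r2=0xcc, sp=0xa6
r2: callee-saved, written=True
r3: caller-saved, written=True
r4: callee-saved, written=True

SURVIVE = r2,r4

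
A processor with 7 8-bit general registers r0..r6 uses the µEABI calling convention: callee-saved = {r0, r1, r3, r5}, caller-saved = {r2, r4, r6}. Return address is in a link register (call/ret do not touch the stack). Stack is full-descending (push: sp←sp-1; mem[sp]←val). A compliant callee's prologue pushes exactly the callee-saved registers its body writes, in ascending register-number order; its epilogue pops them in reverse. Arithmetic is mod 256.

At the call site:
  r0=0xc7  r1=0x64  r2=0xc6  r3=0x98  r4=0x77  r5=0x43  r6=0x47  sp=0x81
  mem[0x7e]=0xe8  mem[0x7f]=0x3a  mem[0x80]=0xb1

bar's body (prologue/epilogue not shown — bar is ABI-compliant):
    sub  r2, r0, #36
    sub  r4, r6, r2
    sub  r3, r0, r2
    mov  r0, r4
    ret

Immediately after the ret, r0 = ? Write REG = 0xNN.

REG = 0xc7

prologue: push r0 -> mem[0x80]=0xc7, sp=0x80
prologue: push r3 -> mem[0x7f]=0x98, sp=0x7f
body[0] sub  r2, r0, #36 -> r2=0xa3
body[1] sub  r4, r6, r2 -> r4=0xa4
body[2] sub  r3, r0, r2 -> r3=0x24
body[3] mov  r0, r4 -> r0=0xa4
epilogue: pop r3=0x98, sp=0x80
epilogue: pop r0=0xc7, sp=0x81
r0 is callee-saved -> restored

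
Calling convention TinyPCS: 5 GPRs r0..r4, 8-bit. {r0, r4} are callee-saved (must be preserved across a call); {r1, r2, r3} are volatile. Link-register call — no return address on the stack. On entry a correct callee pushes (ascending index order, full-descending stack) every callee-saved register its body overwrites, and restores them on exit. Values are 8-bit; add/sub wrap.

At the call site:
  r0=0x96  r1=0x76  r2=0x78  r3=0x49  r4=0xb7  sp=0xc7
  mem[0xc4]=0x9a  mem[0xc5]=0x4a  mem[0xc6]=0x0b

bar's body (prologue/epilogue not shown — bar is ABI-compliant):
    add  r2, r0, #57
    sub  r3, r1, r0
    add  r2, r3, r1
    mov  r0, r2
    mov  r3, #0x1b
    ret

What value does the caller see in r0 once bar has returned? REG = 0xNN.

REG = 0x96

prologue: push r0 → mem[0xc6]=0x96, sp=0xc6
body[0] add  r2, r0, #57 → r2=0xcf
body[1] sub  r3, r1, r0 → r3=0xe0
body[2] add  r2, r3, r1 → r2=0x56
body[3] mov  r0, r2 → r0=0x56
body[4] mov  r3, #0x1b → r3=0x1b
epilogue: pop r0=0x96, sp=0xc7
r0 is callee-saved → restored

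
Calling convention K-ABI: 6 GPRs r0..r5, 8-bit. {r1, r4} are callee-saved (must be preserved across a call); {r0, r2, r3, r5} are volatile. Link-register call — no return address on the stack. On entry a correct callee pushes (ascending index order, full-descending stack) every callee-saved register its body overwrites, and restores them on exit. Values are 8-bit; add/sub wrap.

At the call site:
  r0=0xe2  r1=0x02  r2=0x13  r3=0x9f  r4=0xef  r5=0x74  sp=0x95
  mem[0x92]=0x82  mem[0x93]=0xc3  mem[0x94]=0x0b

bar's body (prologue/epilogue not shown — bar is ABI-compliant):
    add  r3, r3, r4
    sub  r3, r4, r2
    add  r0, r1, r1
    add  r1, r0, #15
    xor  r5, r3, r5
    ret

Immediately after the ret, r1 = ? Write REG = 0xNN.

prologue: push r1 → mem[0x94]=0x02, sp=0x94
body[0] add  r3, r3, r4 → r3=0x8e
body[1] sub  r3, r4, r2 → r3=0xdc
body[2] add  r0, r1, r1 → r0=0x04
body[3] add  r1, r0, #15 → r1=0x13
body[4] xor  r5, r3, r5 → r5=0xa8
epilogue: pop r1=0x02, sp=0x95
r1 is callee-saved → restored

REG = 0x02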